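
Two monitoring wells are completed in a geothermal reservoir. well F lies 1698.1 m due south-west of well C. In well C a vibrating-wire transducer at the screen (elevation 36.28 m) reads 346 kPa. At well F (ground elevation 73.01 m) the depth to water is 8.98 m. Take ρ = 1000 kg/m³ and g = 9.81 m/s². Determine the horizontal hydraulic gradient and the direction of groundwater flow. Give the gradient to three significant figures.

Pressure head at well C: ψ = P/(ρg) = 346×1000 / (1000 × 9.81) = 35.27 m.
Total head at well C: h = z + ψ = 36.28 + 35.27 = 71.55 m.
Total head at well F: h = 73.01 − 8.98 = 64.03 m.
Head difference: h(well C) − h(well F) = 71.55 − 64.03 = 7.52 m.
Hydraulic gradient: i = |Δh| / L = 7.52 / 1698.1 = 0.00443.
Flow is from higher to lower head: from well C toward well F, i.e. toward the south-west.

i ≈ 0.00443; groundwater flows toward the south-west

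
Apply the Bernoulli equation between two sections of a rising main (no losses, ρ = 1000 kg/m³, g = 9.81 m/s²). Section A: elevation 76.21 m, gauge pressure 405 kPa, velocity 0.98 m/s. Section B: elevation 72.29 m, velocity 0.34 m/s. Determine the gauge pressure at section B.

P₂ ≈ 444 kPa

Pressure head at A: ψ₁ = P₁/(ρg) = 405×1000 / (1000 × 9.81) = 41.28 m.
Velocity heads: v₁²/2g = 0.98²/19.62 = 0.049 m; v₂²/2g = 0.34²/19.62 = 0.006 m.
Total head H = z₁ + ψ₁ + v₁²/2g = 76.21 + 41.28 + 0.049 = 117.54 m.
ψ₂ = H − z₂ − v₂²/2g = 117.54 − 72.29 − 0.006 = 45.24 m.
P₂ = ρgψ₂ = 1000 × 9.81 × 45.24 ≈ 444 kPa.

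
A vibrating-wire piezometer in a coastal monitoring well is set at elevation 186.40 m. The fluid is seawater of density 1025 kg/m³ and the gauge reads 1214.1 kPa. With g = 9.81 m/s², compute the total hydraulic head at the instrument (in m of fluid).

ψ = P/(ρg) = 1214.1×1000 / (1025 × 9.81) = 120.74 m.
h = z + ψ = 186.40 + 120.74 = 307.14 m.

h ≈ 307.14 m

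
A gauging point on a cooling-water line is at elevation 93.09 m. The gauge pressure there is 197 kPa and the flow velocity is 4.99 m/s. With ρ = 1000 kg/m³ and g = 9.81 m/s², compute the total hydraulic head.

Pressure head ψ = P/(ρg) = 197×1000 / (1000 × 9.81) = 20.08 m.
Velocity head = v²/(2g) = 4.99² / (2 × 9.81) = 1.269 m.
h = z + ψ + v²/(2g) = 93.09 + 20.08 + 1.269 = 114.44 m.

h ≈ 114.44 m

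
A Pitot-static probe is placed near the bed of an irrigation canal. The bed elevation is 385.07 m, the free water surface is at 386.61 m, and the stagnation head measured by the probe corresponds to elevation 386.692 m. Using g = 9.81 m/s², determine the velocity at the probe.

Near the bed, under hydrostatic conditions, the piezometric head (z + ψ) equals the free-surface elevation, 386.61 m.
Velocity head = total − piezometric = 386.692 − 386.61 = 0.082 m.
v = √(2g·h_v) = √(2 × 9.81 × 0.082) = 1.27 m/s.

v ≈ 1.27 m/s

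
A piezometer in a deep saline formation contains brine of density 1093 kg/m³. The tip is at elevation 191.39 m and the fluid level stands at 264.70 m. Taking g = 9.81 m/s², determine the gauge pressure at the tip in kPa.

P ≈ 786 kPa

Pressure head ψ = h − z = 264.70 − 191.39 = 73.31 m.
P = ρgψ = 1093 × 9.81 × 73.31 = 786054 Pa ≈ 786 kPa.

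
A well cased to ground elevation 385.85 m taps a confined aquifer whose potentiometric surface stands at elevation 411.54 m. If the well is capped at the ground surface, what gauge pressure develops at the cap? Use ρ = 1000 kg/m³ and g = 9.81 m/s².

Head above the cap: Δh = 411.54 − 385.85 = 25.69 m.
P = ρgΔh = 1000 × 9.81 × 25.69 = 252019 Pa ≈ 252 kPa.

P ≈ 252 kPa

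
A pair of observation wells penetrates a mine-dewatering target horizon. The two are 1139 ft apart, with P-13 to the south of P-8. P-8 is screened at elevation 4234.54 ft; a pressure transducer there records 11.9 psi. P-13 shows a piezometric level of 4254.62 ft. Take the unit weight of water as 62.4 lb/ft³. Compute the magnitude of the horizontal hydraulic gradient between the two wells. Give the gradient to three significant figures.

Pressure head at P-8: ψ = 144·P/γ = 144 × 11.9 / 62.4 = 27.46 ft.
Total head at P-8: h = z + ψ = 4234.54 + 27.46 = 4262.00 ft.
Total head at P-13: h = 4254.62 ft (water level in the piezometer is the total head).
Head difference: h(P-8) − h(P-13) = 4262.00 − 4254.62 = 7.38 ft.
Hydraulic gradient: i = |Δh| / L = 7.38 / 1139 = 0.00648.

i ≈ 0.00648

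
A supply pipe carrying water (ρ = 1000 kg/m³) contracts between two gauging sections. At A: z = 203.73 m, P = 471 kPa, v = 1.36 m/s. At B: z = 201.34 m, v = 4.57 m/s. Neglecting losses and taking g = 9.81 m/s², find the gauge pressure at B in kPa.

P₂ ≈ 485 kPa

Pressure head at A: ψ₁ = P₁/(ρg) = 471×1000 / (1000 × 9.81) = 48.01 m.
Velocity heads: v₁²/2g = 1.36²/19.62 = 0.094 m; v₂²/2g = 4.57²/19.62 = 1.064 m.
Total head H = z₁ + ψ₁ + v₁²/2g = 203.73 + 48.01 + 0.094 = 251.83 m.
ψ₂ = H − z₂ − v₂²/2g = 251.83 − 201.34 − 1.064 = 49.43 m.
P₂ = ρgψ₂ = 1000 × 9.81 × 49.43 ≈ 485 kPa.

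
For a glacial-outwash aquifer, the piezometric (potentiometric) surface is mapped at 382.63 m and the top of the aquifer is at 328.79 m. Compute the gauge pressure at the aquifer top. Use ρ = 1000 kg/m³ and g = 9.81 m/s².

Pressure head at the aquifer top: ψ = h − z = 382.63 − 328.79 = 53.84 m.
P = ρgψ = 1000 × 9.81 × 53.84 = 528170 Pa ≈ 528 kPa.

P ≈ 528 kPa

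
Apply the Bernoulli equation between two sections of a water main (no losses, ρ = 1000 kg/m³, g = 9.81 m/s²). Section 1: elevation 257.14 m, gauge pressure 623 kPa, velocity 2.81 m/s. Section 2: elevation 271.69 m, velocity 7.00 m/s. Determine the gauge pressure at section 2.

P₂ ≈ 460 kPa

Pressure head at 1: ψ₁ = P₁/(ρg) = 623×1000 / (1000 × 9.81) = 63.51 m.
Velocity heads: v₁²/2g = 2.81²/19.62 = 0.402 m; v₂²/2g = 7.00²/19.62 = 2.497 m.
Total head H = z₁ + ψ₁ + v₁²/2g = 257.14 + 63.51 + 0.402 = 321.05 m.
ψ₂ = H − z₂ − v₂²/2g = 321.05 − 271.69 − 2.497 = 46.86 m.
P₂ = ρgψ₂ = 1000 × 9.81 × 46.86 ≈ 460 kPa.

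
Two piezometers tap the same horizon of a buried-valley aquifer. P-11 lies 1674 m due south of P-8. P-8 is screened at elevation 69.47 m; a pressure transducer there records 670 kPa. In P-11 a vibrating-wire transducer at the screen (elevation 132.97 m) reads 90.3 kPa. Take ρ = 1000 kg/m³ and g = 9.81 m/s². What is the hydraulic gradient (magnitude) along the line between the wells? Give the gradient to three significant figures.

Pressure head at P-8: ψ = P/(ρg) = 670×1000 / (1000 × 9.81) = 68.30 m.
Total head at P-8: h = z + ψ = 69.47 + 68.30 = 137.77 m.
Pressure head at P-11: ψ = P/(ρg) = 90.3×1000 / (1000 × 9.81) = 9.20 m.
Total head at P-11: h = z + ψ = 132.97 + 9.20 = 142.17 m.
Head difference: h(P-8) − h(P-11) = 137.77 − 142.17 = -4.40 m.
Hydraulic gradient: i = |Δh| / L = 4.40 / 1674 = 0.00263.

i ≈ 0.00263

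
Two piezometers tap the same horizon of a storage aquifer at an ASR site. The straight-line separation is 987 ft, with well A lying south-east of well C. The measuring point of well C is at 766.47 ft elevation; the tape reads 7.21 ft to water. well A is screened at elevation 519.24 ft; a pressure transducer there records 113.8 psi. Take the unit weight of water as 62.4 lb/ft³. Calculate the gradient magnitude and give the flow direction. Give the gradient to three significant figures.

i ≈ 0.0229; groundwater flows toward the north-west

Total head at well C: h = 766.47 − 7.21 = 759.26 ft.
Pressure head at well A: ψ = 144·P/γ = 144 × 113.8 / 62.4 = 262.62 ft.
Total head at well A: h = z + ψ = 519.24 + 262.62 = 781.86 ft.
Head difference: h(well C) − h(well A) = 759.26 − 781.86 = -22.60 ft.
Hydraulic gradient: i = |Δh| / L = 22.60 / 987 = 0.0229.
Flow is from higher to lower head: from well A toward well C, i.e. toward the north-west.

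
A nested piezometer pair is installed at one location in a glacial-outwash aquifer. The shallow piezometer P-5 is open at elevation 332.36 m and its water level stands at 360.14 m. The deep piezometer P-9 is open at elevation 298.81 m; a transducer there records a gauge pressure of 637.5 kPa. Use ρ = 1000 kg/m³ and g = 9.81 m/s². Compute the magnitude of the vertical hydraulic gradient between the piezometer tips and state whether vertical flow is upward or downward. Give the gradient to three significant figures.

Total head at P-5: h = 360.14 m (water level in the standpipe).
Pressure head at P-9: ψ = P/(ρg) = 637.5×1000 / (1000 × 9.81) = 64.98 m.
Total head at P-9: h = z + ψ = 298.81 + 64.98 = 363.79 m.
Δh = h(P-5) − h(P-9) = 360.14 − 363.79 = -3.65 m.
Vertical separation Δz = 332.36 − 298.81 = 33.55 m.
|i_v| = |Δh| / Δz = 3.65 / 33.55 = 0.109.
Head is higher in the deep piezometer, so vertical flow is upward (discharge condition).

|i_v| ≈ 0.109; vertical flow is upward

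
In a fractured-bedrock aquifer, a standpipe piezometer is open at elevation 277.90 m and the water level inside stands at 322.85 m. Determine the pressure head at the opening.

Total head h = 322.85 m (the water-surface elevation in the piezometer).
Pressure head ψ = h − z = 322.85 − 277.90 = 44.95 m.

ψ ≈ 44.95 m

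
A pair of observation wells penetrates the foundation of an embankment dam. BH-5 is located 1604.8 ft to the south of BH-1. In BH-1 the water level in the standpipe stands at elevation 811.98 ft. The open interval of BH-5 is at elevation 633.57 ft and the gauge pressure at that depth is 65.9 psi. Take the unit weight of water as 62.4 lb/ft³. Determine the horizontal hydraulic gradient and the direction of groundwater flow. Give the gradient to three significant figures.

i ≈ 0.0164; groundwater flows toward the south

Total head at BH-1: h = 811.98 ft (water level in the piezometer is the total head).
Pressure head at BH-5: ψ = 144·P/γ = 144 × 65.9 / 62.4 = 152.08 ft.
Total head at BH-5: h = z + ψ = 633.57 + 152.08 = 785.65 ft.
Head difference: h(BH-1) − h(BH-5) = 811.98 − 785.65 = 26.33 ft.
Hydraulic gradient: i = |Δh| / L = 26.33 / 1604.8 = 0.0164.
Flow is from higher to lower head: from BH-1 toward BH-5, i.e. toward the south.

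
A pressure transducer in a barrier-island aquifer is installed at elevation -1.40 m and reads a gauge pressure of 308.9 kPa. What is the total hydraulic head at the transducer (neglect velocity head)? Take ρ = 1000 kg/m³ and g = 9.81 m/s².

h ≈ 30.09 m

ψ = P/(ρg) = 308.9×1000 / (1000 × 9.81) = 31.49 m.
h = z + ψ = -1.40 + 31.49 = 30.09 m.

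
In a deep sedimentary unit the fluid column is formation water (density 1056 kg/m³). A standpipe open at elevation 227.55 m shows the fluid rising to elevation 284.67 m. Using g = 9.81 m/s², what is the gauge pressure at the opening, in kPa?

Pressure head ψ = h − z = 284.67 − 227.55 = 57.12 m.
P = ρgψ = 1056 × 9.81 × 57.12 = 591727 Pa ≈ 592 kPa.

P ≈ 592 kPa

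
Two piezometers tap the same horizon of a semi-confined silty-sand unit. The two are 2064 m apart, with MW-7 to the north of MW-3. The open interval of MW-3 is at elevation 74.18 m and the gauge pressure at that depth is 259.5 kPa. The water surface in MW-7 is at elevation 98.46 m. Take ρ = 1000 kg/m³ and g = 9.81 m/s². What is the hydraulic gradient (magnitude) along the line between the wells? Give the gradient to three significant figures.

Pressure head at MW-3: ψ = P/(ρg) = 259.5×1000 / (1000 × 9.81) = 26.45 m.
Total head at MW-3: h = z + ψ = 74.18 + 26.45 = 100.63 m.
Total head at MW-7: h = 98.46 m (water level in the piezometer is the total head).
Head difference: h(MW-3) − h(MW-7) = 100.63 − 98.46 = 2.17 m.
Hydraulic gradient: i = |Δh| / L = 2.17 / 2064 = 0.00105.

i ≈ 0.00105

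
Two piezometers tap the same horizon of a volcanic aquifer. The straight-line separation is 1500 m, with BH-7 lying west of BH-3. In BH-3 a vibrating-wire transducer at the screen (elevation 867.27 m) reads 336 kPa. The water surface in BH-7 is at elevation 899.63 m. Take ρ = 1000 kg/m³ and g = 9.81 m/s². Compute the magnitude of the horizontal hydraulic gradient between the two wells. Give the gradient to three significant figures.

Pressure head at BH-3: ψ = P/(ρg) = 336×1000 / (1000 × 9.81) = 34.25 m.
Total head at BH-3: h = z + ψ = 867.27 + 34.25 = 901.52 m.
Total head at BH-7: h = 899.63 m (water level in the piezometer is the total head).
Head difference: h(BH-3) − h(BH-7) = 901.52 − 899.63 = 1.89 m.
Hydraulic gradient: i = |Δh| / L = 1.89 / 1500 = 0.00126.

i ≈ 0.00126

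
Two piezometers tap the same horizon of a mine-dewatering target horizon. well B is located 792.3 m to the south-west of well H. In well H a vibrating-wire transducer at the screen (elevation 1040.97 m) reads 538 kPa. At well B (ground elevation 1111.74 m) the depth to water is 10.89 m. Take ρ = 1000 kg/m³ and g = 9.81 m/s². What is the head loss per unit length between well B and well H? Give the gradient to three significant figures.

i ≈ 0.00636 m/m

Pressure head at well H: ψ = P/(ρg) = 538×1000 / (1000 × 9.81) = 54.84 m.
Total head at well H: h = z + ψ = 1040.97 + 54.84 = 1095.81 m.
Total head at well B: h = 1111.74 − 10.89 = 1100.85 m.
Head difference: h(well H) − h(well B) = 1095.81 − 1100.85 = -5.04 m.
Hydraulic gradient: i = |Δh| / L = 5.04 / 792.3 = 0.00636.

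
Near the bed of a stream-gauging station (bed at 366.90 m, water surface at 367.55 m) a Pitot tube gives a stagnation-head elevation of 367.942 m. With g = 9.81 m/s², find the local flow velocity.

v ≈ 2.77 m/s

Near the bed, under hydrostatic conditions, the piezometric head (z + ψ) equals the free-surface elevation, 367.55 m.
Velocity head = total − piezometric = 367.942 − 367.55 = 0.392 m.
v = √(2g·h_v) = √(2 × 9.81 × 0.392) = 2.77 m/s.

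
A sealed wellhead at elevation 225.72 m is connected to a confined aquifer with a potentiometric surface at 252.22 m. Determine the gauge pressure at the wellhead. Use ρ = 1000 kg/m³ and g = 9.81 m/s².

Head above the cap: Δh = 252.22 − 225.72 = 26.50 m.
P = ρgΔh = 1000 × 9.81 × 26.50 = 259965 Pa ≈ 260 kPa.

P ≈ 260 kPa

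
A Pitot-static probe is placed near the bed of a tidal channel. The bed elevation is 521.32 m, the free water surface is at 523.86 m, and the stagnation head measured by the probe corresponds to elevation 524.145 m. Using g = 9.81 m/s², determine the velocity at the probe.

v ≈ 2.36 m/s

Near the bed, under hydrostatic conditions, the piezometric head (z + ψ) equals the free-surface elevation, 523.86 m.
Velocity head = total − piezometric = 524.145 − 523.86 = 0.285 m.
v = √(2g·h_v) = √(2 × 9.81 × 0.285) = 2.36 m/s.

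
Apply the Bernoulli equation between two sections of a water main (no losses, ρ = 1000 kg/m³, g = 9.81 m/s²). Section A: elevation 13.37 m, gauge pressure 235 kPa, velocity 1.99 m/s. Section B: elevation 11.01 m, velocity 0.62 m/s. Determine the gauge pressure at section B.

P₂ ≈ 260 kPa

Pressure head at A: ψ₁ = P₁/(ρg) = 235×1000 / (1000 × 9.81) = 23.96 m.
Velocity heads: v₁²/2g = 1.99²/19.62 = 0.202 m; v₂²/2g = 0.62²/19.62 = 0.020 m.
Total head H = z₁ + ψ₁ + v₁²/2g = 13.37 + 23.96 + 0.202 = 37.53 m.
ψ₂ = H − z₂ − v₂²/2g = 37.53 − 11.01 − 0.020 = 26.50 m.
P₂ = ρgψ₂ = 1000 × 9.81 × 26.50 ≈ 260 kPa.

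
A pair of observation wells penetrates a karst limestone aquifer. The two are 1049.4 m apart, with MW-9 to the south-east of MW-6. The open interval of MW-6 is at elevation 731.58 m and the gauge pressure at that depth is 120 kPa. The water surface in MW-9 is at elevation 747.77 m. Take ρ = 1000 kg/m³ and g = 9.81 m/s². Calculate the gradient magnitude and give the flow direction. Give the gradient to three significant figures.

Pressure head at MW-6: ψ = P/(ρg) = 120×1000 / (1000 × 9.81) = 12.23 m.
Total head at MW-6: h = z + ψ = 731.58 + 12.23 = 743.81 m.
Total head at MW-9: h = 747.77 m (water level in the piezometer is the total head).
Head difference: h(MW-6) − h(MW-9) = 743.81 − 747.77 = -3.96 m.
Hydraulic gradient: i = |Δh| / L = 3.96 / 1049.4 = 0.00377.
Flow is from higher to lower head: from MW-9 toward MW-6, i.e. toward the north-west.

i ≈ 0.00377; groundwater flows toward the north-west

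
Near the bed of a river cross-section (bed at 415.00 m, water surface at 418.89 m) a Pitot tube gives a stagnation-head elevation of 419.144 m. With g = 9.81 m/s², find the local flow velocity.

Near the bed, under hydrostatic conditions, the piezometric head (z + ψ) equals the free-surface elevation, 418.89 m.
Velocity head = total − piezometric = 419.144 − 418.89 = 0.254 m.
v = √(2g·h_v) = √(2 × 9.81 × 0.254) = 2.23 m/s.

v ≈ 2.23 m/s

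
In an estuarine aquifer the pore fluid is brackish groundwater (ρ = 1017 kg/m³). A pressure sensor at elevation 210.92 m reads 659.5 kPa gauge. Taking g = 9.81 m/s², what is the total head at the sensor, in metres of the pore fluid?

h ≈ 277.02 m

ψ = P/(ρg) = 659.5×1000 / (1017 × 9.81) = 66.10 m.
h = z + ψ = 210.92 + 66.10 = 277.02 m.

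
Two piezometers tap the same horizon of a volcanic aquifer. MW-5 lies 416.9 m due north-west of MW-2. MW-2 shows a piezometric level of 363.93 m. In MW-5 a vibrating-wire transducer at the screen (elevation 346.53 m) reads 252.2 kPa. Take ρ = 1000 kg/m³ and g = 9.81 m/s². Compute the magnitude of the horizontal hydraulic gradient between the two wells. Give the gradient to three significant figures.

Total head at MW-2: h = 363.93 m (water level in the piezometer is the total head).
Pressure head at MW-5: ψ = P/(ρg) = 252.2×1000 / (1000 × 9.81) = 25.71 m.
Total head at MW-5: h = z + ψ = 346.53 + 25.71 = 372.24 m.
Head difference: h(MW-2) − h(MW-5) = 363.93 − 372.24 = -8.31 m.
Hydraulic gradient: i = |Δh| / L = 8.31 / 416.9 = 0.0199.

i ≈ 0.0199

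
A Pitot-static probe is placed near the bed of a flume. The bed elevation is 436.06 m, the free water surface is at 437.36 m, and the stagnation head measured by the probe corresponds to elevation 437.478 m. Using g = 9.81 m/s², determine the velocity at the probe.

v ≈ 1.52 m/s

Near the bed, under hydrostatic conditions, the piezometric head (z + ψ) equals the free-surface elevation, 437.36 m.
Velocity head = total − piezometric = 437.478 − 437.36 = 0.118 m.
v = √(2g·h_v) = √(2 × 9.81 × 0.118) = 1.52 m/s.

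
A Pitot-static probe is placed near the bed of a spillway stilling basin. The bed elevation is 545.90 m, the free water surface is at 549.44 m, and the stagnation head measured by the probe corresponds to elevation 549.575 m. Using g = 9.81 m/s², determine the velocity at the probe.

v ≈ 1.63 m/s

Near the bed, under hydrostatic conditions, the piezometric head (z + ψ) equals the free-surface elevation, 549.44 m.
Velocity head = total − piezometric = 549.575 − 549.44 = 0.135 m.
v = √(2g·h_v) = √(2 × 9.81 × 0.135) = 1.63 m/s.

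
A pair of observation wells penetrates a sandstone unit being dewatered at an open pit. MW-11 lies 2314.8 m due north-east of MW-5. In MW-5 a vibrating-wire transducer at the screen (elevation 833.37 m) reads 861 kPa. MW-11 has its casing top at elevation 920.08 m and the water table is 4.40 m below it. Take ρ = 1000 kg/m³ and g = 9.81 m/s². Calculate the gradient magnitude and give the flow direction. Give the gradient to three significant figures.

i ≈ 0.00236; groundwater flows toward the north-east

Pressure head at MW-5: ψ = P/(ρg) = 861×1000 / (1000 × 9.81) = 87.77 m.
Total head at MW-5: h = z + ψ = 833.37 + 87.77 = 921.14 m.
Total head at MW-11: h = 920.08 − 4.40 = 915.68 m.
Head difference: h(MW-5) − h(MW-11) = 921.14 − 915.68 = 5.46 m.
Hydraulic gradient: i = |Δh| / L = 5.46 / 2314.8 = 0.00236.
Flow is from higher to lower head: from MW-5 toward MW-11, i.e. toward the north-east.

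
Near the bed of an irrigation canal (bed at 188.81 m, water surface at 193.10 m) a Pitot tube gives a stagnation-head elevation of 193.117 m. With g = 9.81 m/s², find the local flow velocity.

v ≈ 0.578 m/s

Near the bed, under hydrostatic conditions, the piezometric head (z + ψ) equals the free-surface elevation, 193.10 m.
Velocity head = total − piezometric = 193.117 − 193.10 = 0.017 m.
v = √(2g·h_v) = √(2 × 9.81 × 0.017) = 0.578 m/s.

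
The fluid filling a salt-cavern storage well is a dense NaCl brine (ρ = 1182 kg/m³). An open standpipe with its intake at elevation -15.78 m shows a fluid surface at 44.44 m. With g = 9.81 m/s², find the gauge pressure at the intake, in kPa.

Pressure head ψ = h − z = 44.44 − (-15.78) = 60.22 m.
P = ρgψ = 1182 × 9.81 × 60.22 = 698276 Pa ≈ 698 kPa.

P ≈ 698 kPa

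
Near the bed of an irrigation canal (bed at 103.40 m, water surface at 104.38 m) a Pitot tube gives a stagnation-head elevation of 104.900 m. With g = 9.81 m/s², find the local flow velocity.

v ≈ 3.19 m/s

Near the bed, under hydrostatic conditions, the piezometric head (z + ψ) equals the free-surface elevation, 104.38 m.
Velocity head = total − piezometric = 104.900 − 104.38 = 0.520 m.
v = √(2g·h_v) = √(2 × 9.81 × 0.520) = 3.19 m/s.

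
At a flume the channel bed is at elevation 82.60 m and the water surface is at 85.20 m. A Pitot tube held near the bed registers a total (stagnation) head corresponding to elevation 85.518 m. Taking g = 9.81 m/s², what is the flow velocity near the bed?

Near the bed, under hydrostatic conditions, the piezometric head (z + ψ) equals the free-surface elevation, 85.20 m.
Velocity head = total − piezometric = 85.518 − 85.20 = 0.318 m.
v = √(2g·h_v) = √(2 × 9.81 × 0.318) = 2.50 m/s.

v ≈ 2.50 m/s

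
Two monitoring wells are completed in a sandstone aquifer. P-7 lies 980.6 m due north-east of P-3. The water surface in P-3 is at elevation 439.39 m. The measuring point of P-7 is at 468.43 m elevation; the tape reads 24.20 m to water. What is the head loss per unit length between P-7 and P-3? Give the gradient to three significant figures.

i ≈ 0.00494 m/m

Total head at P-3: h = 439.39 m (water level in the piezometer is the total head).
Total head at P-7: h = 468.43 − 24.20 = 444.23 m.
Head difference: h(P-3) − h(P-7) = 439.39 − 444.23 = -4.84 m.
Hydraulic gradient: i = |Δh| / L = 4.84 / 980.6 = 0.00494.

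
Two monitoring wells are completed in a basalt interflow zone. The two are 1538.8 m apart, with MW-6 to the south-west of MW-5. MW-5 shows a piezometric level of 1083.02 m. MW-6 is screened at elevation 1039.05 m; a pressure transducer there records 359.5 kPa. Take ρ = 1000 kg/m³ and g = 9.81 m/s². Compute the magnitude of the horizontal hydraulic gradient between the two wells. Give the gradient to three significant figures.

i ≈ 0.00476

Total head at MW-5: h = 1083.02 m (water level in the piezometer is the total head).
Pressure head at MW-6: ψ = P/(ρg) = 359.5×1000 / (1000 × 9.81) = 36.65 m.
Total head at MW-6: h = z + ψ = 1039.05 + 36.65 = 1075.70 m.
Head difference: h(MW-5) − h(MW-6) = 1083.02 − 1075.70 = 7.32 m.
Hydraulic gradient: i = |Δh| / L = 7.32 / 1538.8 = 0.00476.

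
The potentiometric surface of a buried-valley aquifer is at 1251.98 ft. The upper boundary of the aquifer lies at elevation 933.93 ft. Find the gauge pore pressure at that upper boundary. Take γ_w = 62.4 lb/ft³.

P ≈ 138 psi

Pressure head at the aquifer top: ψ = h − z = 1251.98 − 933.93 = 318.05 ft.
P = γψ/144 = 62.4 × 318.05 / 144 = 138 psi.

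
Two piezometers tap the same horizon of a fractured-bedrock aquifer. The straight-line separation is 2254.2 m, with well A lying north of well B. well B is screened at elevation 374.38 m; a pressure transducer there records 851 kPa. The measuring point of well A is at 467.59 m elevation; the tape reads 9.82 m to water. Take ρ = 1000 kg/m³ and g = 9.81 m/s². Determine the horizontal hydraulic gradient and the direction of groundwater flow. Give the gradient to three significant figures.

Pressure head at well B: ψ = P/(ρg) = 851×1000 / (1000 × 9.81) = 86.75 m.
Total head at well B: h = z + ψ = 374.38 + 86.75 = 461.13 m.
Total head at well A: h = 467.59 − 9.82 = 457.77 m.
Head difference: h(well B) − h(well A) = 461.13 − 457.77 = 3.36 m.
Hydraulic gradient: i = |Δh| / L = 3.36 / 2254.2 = 0.00149.
Flow is from higher to lower head: from well B toward well A, i.e. toward the north.

i ≈ 0.00149; groundwater flows toward the north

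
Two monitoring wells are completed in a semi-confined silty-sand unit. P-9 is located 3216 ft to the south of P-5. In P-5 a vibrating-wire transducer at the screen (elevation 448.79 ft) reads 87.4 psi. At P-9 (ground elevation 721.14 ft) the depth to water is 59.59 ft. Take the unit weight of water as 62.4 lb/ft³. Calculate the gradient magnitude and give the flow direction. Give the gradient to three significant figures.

i ≈ 0.00344; groundwater flows toward the north

Pressure head at P-5: ψ = 144·P/γ = 144 × 87.4 / 62.4 = 201.69 ft.
Total head at P-5: h = z + ψ = 448.79 + 201.69 = 650.48 ft.
Total head at P-9: h = 721.14 − 59.59 = 661.55 ft.
Head difference: h(P-5) − h(P-9) = 650.48 − 661.55 = -11.07 ft.
Hydraulic gradient: i = |Δh| / L = 11.07 / 3216 = 0.00344.
Flow is from higher to lower head: from P-9 toward P-5, i.e. toward the north.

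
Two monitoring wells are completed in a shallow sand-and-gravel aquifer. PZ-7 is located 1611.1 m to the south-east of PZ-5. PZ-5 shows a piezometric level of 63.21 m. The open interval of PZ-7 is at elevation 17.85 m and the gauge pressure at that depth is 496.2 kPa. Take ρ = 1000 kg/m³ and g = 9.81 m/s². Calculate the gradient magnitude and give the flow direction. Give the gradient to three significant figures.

i ≈ 0.00324; groundwater flows toward the north-west

Total head at PZ-5: h = 63.21 m (water level in the piezometer is the total head).
Pressure head at PZ-7: ψ = P/(ρg) = 496.2×1000 / (1000 × 9.81) = 50.58 m.
Total head at PZ-7: h = z + ψ = 17.85 + 50.58 = 68.43 m.
Head difference: h(PZ-5) − h(PZ-7) = 63.21 − 68.43 = -5.22 m.
Hydraulic gradient: i = |Δh| / L = 5.22 / 1611.1 = 0.00324.
Flow is from higher to lower head: from PZ-7 toward PZ-5, i.e. toward the north-west.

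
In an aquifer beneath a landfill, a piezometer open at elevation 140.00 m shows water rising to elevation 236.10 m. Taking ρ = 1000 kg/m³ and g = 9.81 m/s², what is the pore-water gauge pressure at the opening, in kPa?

P ≈ 943 kPa

Pressure head ψ = h − z = 236.10 − 140.00 = 96.10 m.
P = ρgψ = 1000 × 9.81 × 96.10 = 942741 Pa ≈ 943 kPa.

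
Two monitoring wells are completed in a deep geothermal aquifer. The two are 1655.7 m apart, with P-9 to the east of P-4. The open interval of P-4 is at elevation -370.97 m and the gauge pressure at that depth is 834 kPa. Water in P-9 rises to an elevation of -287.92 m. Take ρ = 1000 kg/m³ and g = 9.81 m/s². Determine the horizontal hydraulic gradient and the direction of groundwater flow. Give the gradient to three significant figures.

Pressure head at P-4: ψ = P/(ρg) = 834×1000 / (1000 × 9.81) = 85.02 m.
Total head at P-4: h = z + ψ = -370.97 + 85.02 = -285.95 m.
Total head at P-9: h = -287.92 m (water level in the piezometer is the total head).
Head difference: h(P-4) − h(P-9) = -285.95 − (-287.92) = 1.97 m.
Hydraulic gradient: i = |Δh| / L = 1.97 / 1655.7 = 0.00119.
Flow is from higher to lower head: from P-4 toward P-9, i.e. toward the east.

i ≈ 0.00119; groundwater flows toward the east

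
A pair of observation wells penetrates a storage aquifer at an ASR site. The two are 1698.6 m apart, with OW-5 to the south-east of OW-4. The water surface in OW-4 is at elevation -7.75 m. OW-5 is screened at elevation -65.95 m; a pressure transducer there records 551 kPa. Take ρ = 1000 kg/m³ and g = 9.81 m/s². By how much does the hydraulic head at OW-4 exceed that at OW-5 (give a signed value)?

Δh ≈ 2.03 m

Total head at OW-4: h = -7.75 m (water level in the piezometer is the total head).
Pressure head at OW-5: ψ = P/(ρg) = 551×1000 / (1000 × 9.81) = 56.17 m.
Total head at OW-5: h = z + ψ = -65.95 + 56.17 = -9.78 m.
Head difference: h(OW-4) − h(OW-5) = -7.75 − (-9.78) = 2.03 m.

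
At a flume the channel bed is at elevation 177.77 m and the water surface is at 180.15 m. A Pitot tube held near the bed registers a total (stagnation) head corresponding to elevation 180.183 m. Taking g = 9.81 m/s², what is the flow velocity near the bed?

Near the bed, under hydrostatic conditions, the piezometric head (z + ψ) equals the free-surface elevation, 180.15 m.
Velocity head = total − piezometric = 180.183 − 180.15 = 0.033 m.
v = √(2g·h_v) = √(2 × 9.81 × 0.033) = 0.805 m/s.

v ≈ 0.805 m/s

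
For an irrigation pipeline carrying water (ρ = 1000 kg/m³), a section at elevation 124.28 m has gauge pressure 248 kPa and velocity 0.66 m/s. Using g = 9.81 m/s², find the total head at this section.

h ≈ 149.58 m

Pressure head ψ = P/(ρg) = 248×1000 / (1000 × 9.81) = 25.28 m.
Velocity head = v²/(2g) = 0.66² / (2 × 9.81) = 0.022 m.
h = z + ψ + v²/(2g) = 124.28 + 25.28 + 0.022 = 149.58 m.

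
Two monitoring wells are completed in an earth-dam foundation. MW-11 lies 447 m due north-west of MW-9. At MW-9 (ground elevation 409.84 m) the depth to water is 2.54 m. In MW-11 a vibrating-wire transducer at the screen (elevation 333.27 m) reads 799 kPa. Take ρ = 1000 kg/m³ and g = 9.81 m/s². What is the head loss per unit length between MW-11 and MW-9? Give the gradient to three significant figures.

i ≈ 0.0166 m/m

Total head at MW-9: h = 409.84 − 2.54 = 407.30 m.
Pressure head at MW-11: ψ = P/(ρg) = 799×1000 / (1000 × 9.81) = 81.45 m.
Total head at MW-11: h = z + ψ = 333.27 + 81.45 = 414.72 m.
Head difference: h(MW-9) − h(MW-11) = 407.30 − 414.72 = -7.42 m.
Hydraulic gradient: i = |Δh| / L = 7.42 / 447 = 0.0166.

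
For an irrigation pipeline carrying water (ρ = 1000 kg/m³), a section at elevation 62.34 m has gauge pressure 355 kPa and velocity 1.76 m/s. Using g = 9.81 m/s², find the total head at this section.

h ≈ 98.69 m

Pressure head ψ = P/(ρg) = 355×1000 / (1000 × 9.81) = 36.19 m.
Velocity head = v²/(2g) = 1.76² / (2 × 9.81) = 0.158 m.
h = z + ψ + v²/(2g) = 62.34 + 36.19 + 0.158 = 98.69 m.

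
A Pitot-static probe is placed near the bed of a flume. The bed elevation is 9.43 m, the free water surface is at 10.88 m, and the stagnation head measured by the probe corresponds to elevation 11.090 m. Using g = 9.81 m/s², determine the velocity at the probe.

Near the bed, under hydrostatic conditions, the piezometric head (z + ψ) equals the free-surface elevation, 10.88 m.
Velocity head = total − piezometric = 11.090 − 10.88 = 0.210 m.
v = √(2g·h_v) = √(2 × 9.81 × 0.210) = 2.03 m/s.

v ≈ 2.03 m/s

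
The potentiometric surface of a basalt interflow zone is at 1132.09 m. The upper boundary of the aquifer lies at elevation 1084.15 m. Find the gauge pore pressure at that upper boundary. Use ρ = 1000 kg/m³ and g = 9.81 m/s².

Pressure head at the aquifer top: ψ = h − z = 1132.09 − 1084.15 = 47.94 m.
P = ρgψ = 1000 × 9.81 × 47.94 = 470291 Pa ≈ 470 kPa.

P ≈ 470 kPa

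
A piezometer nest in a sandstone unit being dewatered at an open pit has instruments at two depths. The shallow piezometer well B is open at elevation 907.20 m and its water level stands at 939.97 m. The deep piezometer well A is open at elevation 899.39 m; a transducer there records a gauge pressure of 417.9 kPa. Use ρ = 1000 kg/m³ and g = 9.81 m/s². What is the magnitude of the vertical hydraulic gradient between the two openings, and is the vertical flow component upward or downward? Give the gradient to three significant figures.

|i_v| ≈ 0.259; vertical flow is upward

Total head at well B: h = 939.97 m (water level in the standpipe).
Pressure head at well A: ψ = P/(ρg) = 417.9×1000 / (1000 × 9.81) = 42.60 m.
Total head at well A: h = z + ψ = 899.39 + 42.60 = 941.99 m.
Δh = h(well B) − h(well A) = 939.97 − 941.99 = -2.02 m.
Vertical separation Δz = 907.20 − 899.39 = 7.81 m.
|i_v| = |Δh| / Δz = 2.02 / 7.81 = 0.259.
Head is higher in the deep piezometer, so vertical flow is upward (discharge condition).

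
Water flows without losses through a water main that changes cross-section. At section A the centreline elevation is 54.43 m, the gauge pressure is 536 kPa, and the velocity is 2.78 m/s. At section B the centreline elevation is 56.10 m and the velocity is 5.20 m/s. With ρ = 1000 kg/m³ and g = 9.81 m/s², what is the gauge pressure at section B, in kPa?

P₂ ≈ 510 kPa

Pressure head at A: ψ₁ = P₁/(ρg) = 536×1000 / (1000 × 9.81) = 54.64 m.
Velocity heads: v₁²/2g = 2.78²/19.62 = 0.394 m; v₂²/2g = 5.20²/19.62 = 1.378 m.
Total head H = z₁ + ψ₁ + v₁²/2g = 54.43 + 54.64 + 0.394 = 109.46 m.
ψ₂ = H − z₂ − v₂²/2g = 109.46 − 56.10 − 1.378 = 51.98 m.
P₂ = ρgψ₂ = 1000 × 9.81 × 51.98 ≈ 510 kPa.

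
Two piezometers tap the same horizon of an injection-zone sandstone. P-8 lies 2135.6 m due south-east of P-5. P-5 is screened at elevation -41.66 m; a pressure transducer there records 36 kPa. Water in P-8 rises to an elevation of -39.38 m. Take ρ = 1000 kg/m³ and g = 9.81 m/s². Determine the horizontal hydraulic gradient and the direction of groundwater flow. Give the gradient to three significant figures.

i ≈ 0.000651; groundwater flows toward the south-east

Pressure head at P-5: ψ = P/(ρg) = 36×1000 / (1000 × 9.81) = 3.67 m.
Total head at P-5: h = z + ψ = -41.66 + 3.67 = -37.99 m.
Total head at P-8: h = -39.38 m (water level in the piezometer is the total head).
Head difference: h(P-5) − h(P-8) = -37.99 − (-39.38) = 1.39 m.
Hydraulic gradient: i = |Δh| / L = 1.39 / 2135.6 = 0.000651.
Flow is from higher to lower head: from P-5 toward P-8, i.e. toward the south-east.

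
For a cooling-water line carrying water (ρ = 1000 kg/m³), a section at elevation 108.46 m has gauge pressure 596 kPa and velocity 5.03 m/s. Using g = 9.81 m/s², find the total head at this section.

Pressure head ψ = P/(ρg) = 596×1000 / (1000 × 9.81) = 60.75 m.
Velocity head = v²/(2g) = 5.03² / (2 × 9.81) = 1.290 m.
h = z + ψ + v²/(2g) = 108.46 + 60.75 + 1.290 = 170.50 m.

h ≈ 170.50 m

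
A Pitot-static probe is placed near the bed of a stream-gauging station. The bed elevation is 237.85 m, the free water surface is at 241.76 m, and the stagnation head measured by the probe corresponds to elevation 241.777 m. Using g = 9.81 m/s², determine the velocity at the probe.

Near the bed, under hydrostatic conditions, the piezometric head (z + ψ) equals the free-surface elevation, 241.76 m.
Velocity head = total − piezometric = 241.777 − 241.76 = 0.017 m.
v = √(2g·h_v) = √(2 × 9.81 × 0.017) = 0.578 m/s.

v ≈ 0.578 m/s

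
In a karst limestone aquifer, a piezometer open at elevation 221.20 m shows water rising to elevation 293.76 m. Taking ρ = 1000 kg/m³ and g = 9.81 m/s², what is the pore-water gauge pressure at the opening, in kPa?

Pressure head ψ = h − z = 293.76 − 221.20 = 72.56 m.
P = ρgψ = 1000 × 9.81 × 72.56 = 711814 Pa ≈ 712 kPa.

P ≈ 712 kPa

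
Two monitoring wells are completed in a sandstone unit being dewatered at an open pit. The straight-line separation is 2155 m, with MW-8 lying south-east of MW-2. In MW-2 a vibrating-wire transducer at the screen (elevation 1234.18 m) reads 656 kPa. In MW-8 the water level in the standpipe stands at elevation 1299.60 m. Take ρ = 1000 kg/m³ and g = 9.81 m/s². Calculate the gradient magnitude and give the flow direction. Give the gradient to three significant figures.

Pressure head at MW-2: ψ = P/(ρg) = 656×1000 / (1000 × 9.81) = 66.87 m.
Total head at MW-2: h = z + ψ = 1234.18 + 66.87 = 1301.05 m.
Total head at MW-8: h = 1299.60 m (water level in the piezometer is the total head).
Head difference: h(MW-2) − h(MW-8) = 1301.05 − 1299.60 = 1.45 m.
Hydraulic gradient: i = |Δh| / L = 1.45 / 2155 = 0.000673.
Flow is from higher to lower head: from MW-2 toward MW-8, i.e. toward the south-east.

i ≈ 0.000673; groundwater flows toward the south-east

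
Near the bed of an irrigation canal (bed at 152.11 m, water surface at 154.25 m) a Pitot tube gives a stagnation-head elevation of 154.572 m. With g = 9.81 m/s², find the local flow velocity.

Near the bed, under hydrostatic conditions, the piezometric head (z + ψ) equals the free-surface elevation, 154.25 m.
Velocity head = total − piezometric = 154.572 − 154.25 = 0.322 m.
v = √(2g·h_v) = √(2 × 9.81 × 0.322) = 2.51 m/s.

v ≈ 2.51 m/s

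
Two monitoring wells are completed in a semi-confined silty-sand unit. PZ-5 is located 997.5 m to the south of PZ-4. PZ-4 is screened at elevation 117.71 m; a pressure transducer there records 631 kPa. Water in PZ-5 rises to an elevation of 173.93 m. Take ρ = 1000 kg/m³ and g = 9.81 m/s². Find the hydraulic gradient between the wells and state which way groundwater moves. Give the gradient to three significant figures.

i ≈ 0.00812; groundwater flows toward the south

Pressure head at PZ-4: ψ = P/(ρg) = 631×1000 / (1000 × 9.81) = 64.32 m.
Total head at PZ-4: h = z + ψ = 117.71 + 64.32 = 182.03 m.
Total head at PZ-5: h = 173.93 m (water level in the piezometer is the total head).
Head difference: h(PZ-4) − h(PZ-5) = 182.03 − 173.93 = 8.10 m.
Hydraulic gradient: i = |Δh| / L = 8.10 / 997.5 = 0.00812.
Flow is from higher to lower head: from PZ-4 toward PZ-5, i.e. toward the south.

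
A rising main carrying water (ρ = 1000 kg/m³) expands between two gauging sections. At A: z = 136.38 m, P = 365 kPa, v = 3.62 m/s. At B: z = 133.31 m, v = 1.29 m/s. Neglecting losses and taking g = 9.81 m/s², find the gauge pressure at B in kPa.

Pressure head at A: ψ₁ = P₁/(ρg) = 365×1000 / (1000 × 9.81) = 37.21 m.
Velocity heads: v₁²/2g = 3.62²/19.62 = 0.668 m; v₂²/2g = 1.29²/19.62 = 0.085 m.
Total head H = z₁ + ψ₁ + v₁²/2g = 136.38 + 37.21 + 0.668 = 174.26 m.
ψ₂ = H − z₂ − v₂²/2g = 174.26 − 133.31 − 0.085 = 40.86 m.
P₂ = ρgψ₂ = 1000 × 9.81 × 40.86 ≈ 401 kPa.

P₂ ≈ 401 kPa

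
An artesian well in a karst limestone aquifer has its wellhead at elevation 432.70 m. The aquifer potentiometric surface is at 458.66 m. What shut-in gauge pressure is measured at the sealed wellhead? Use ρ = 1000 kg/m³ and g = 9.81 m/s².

Head above the cap: Δh = 458.66 − 432.70 = 25.96 m.
P = ρgΔh = 1000 × 9.81 × 25.96 = 254668 Pa ≈ 255 kPa.

P ≈ 255 kPa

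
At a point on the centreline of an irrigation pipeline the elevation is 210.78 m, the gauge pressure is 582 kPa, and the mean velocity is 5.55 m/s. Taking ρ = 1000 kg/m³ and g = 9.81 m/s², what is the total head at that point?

Pressure head ψ = P/(ρg) = 582×1000 / (1000 × 9.81) = 59.33 m.
Velocity head = v²/(2g) = 5.55² / (2 × 9.81) = 1.570 m.
h = z + ψ + v²/(2g) = 210.78 + 59.33 + 1.570 = 271.68 m.

h ≈ 271.68 m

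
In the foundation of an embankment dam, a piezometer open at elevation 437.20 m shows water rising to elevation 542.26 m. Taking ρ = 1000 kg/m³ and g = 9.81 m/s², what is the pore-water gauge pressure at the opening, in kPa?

Pressure head ψ = h − z = 542.26 − 437.20 = 105.06 m.
P = ρgψ = 1000 × 9.81 × 105.06 = 1030639 Pa ≈ 1030 kPa.

P ≈ 1030 kPa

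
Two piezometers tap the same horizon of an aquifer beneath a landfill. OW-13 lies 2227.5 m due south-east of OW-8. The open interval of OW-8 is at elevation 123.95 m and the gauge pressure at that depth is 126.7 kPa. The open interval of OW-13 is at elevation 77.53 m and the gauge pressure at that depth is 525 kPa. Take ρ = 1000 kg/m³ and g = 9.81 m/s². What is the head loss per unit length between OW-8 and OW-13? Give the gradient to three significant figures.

i ≈ 0.00261 m/m

Pressure head at OW-8: ψ = P/(ρg) = 126.7×1000 / (1000 × 9.81) = 12.92 m.
Total head at OW-8: h = z + ψ = 123.95 + 12.92 = 136.87 m.
Pressure head at OW-13: ψ = P/(ρg) = 525×1000 / (1000 × 9.81) = 53.52 m.
Total head at OW-13: h = z + ψ = 77.53 + 53.52 = 131.05 m.
Head difference: h(OW-8) − h(OW-13) = 136.87 − 131.05 = 5.82 m.
Hydraulic gradient: i = |Δh| / L = 5.82 / 2227.5 = 0.00261.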